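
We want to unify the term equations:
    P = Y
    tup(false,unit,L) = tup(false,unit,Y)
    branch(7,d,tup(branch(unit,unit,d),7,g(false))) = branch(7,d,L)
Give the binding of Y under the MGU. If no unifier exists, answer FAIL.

tup(branch(unit,unit,d),7,g(false))

Bind P := Y; no other remaining equation mentions P.
Decompose tup/3: false = false,  unit = unit,  L = Y.
Delete trivial equation false = false.
Delete trivial equation unit = unit.
Bind L := Y; substituting into the remaining equation gives: branch(7,d,tup(branch(unit,unit,d),7,g(false))) = branch(7,d,Y).
Decompose branch/3: 7 = 7,  d = d,  tup(branch(unit,unit,d),7,g(false)) = Y.
Delete trivial equation 7 = 7.
Delete trivial equation d = d.
Bind Y := tup(branch(unit,unit,d),7,g(false)). Substituting into the earlier bindings gives P := tup(branch(unit,unit,d),7,g(false)), L := tup(branch(unit,unit,d),7,g(false)).
MGU = { P -> tup(branch(unit,unit,d),7,g(false)), L -> tup(branch(unit,unit,d),7,g(false)), Y -> tup(branch(unit,unit,d),7,g(false)) }, so Y -> tup(branch(unit,unit,d),7,g(false)).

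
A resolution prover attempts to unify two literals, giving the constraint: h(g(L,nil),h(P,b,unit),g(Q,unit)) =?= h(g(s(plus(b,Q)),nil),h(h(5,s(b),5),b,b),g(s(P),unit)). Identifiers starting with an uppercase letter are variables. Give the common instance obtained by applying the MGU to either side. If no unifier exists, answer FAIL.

FAIL

Decompose h/3: g(L,nil) =?= g(s(plus(b,Q)),nil),  h(P,b,unit) =?= h(h(5,s(b),5),b,b),  g(Q,unit) =?= g(s(P),unit).
Decompose g/2: L =?= s(plus(b,Q)),  nil =?= nil.
Bind L := s(plus(b,Q)); no other remaining equation mentions L.
Delete trivial equation nil =?= nil.
Decompose h/3: P =?= h(5,s(b),5),  b =?= b,  unit =?= b.
Bind P := h(5,s(b),5); substituting into the one remaining equation that mentions P gives: g(Q,unit) =?= g(s(h(5,s(b),5)),unit).
Delete trivial equation b =?= b.
Clash: constants unit and b differ; no unifier exists.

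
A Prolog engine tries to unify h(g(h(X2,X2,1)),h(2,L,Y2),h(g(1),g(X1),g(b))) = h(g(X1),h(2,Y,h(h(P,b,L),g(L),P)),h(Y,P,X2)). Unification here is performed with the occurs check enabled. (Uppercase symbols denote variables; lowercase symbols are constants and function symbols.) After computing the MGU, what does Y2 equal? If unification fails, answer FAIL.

Decompose h/3: g(h(X2,X2,1)) = g(X1),  h(2,L,Y2) = h(2,Y,h(h(P,b,L),g(L),P)),  h(g(1),g(X1),g(b)) = h(Y,P,X2).
Decompose g/1: h(X2,X2,1) = X1.
Bind X1 := h(X2,X2,1); substituting into the one remaining equation that mentions X1 gives: h(g(1),g(h(X2,X2,1)),g(b)) = h(Y,P,X2).
Decompose h/3: 2 = 2,  L = Y,  Y2 = h(h(P,b,L),g(L),P).
Delete trivial equation 2 = 2.
Bind L := Y; substituting into the one remaining equation that mentions L gives: Y2 = h(h(P,b,Y),g(Y),P).
Bind Y2 := h(h(P,b,Y),g(Y),P); no other remaining equation mentions Y2.
Decompose h/3: g(1) = Y,  g(h(X2,X2,1)) = P,  g(b) = X2.
Bind Y := g(1); no other remaining equation mentions Y. Substituting into the earlier bindings gives L := g(1), Y2 := h(h(P,b,g(1)),g(g(1)),P).
Bind P := g(h(X2,X2,1)); no other remaining equation mentions P. Substituting into the earlier binding gives Y2 := h(h(g(h(X2,X2,1)),b,g(1)),g(g(1)),g(h(X2,X2,1))).
Bind X2 := g(b). Substituting into the earlier bindings gives X1 := h(g(b),g(b),1), Y2 := h(h(g(h(g(b),g(b),1)),b,g(1)),g(g(1)),g(h(g(b),g(b),1))), P := g(h(g(b),g(b),1)).
MGU = { X1 = h(g(b),g(b),1), L = g(1), Y2 = h(h(g(h(g(b),g(b),1)),b,g(1)),g(g(1)),g(h(g(b),g(b),1))), Y = g(1), P = g(h(g(b),g(b),1)), X2 = g(b) }, so Y2 = h(h(g(h(g(b),g(b),1)),b,g(1)),g(g(1)),g(h(g(b),g(b),1))).

h(h(g(h(g(b),g(b),1)),b,g(1)),g(g(1)),g(h(g(b),g(b),1)))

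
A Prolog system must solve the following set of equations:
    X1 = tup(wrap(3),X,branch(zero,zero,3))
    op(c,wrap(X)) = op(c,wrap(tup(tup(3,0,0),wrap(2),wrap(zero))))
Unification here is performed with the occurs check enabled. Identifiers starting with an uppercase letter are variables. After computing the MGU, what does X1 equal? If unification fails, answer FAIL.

Bind X1 := tup(wrap(3),X,branch(zero,zero,3)); no other remaining equation mentions X1.
Decompose op/2: c = c,  wrap(X) = wrap(tup(tup(3,0,0),wrap(2),wrap(zero))).
Delete trivial equation c = c.
Decompose wrap/1: X = tup(tup(3,0,0),wrap(2),wrap(zero)).
Bind X := tup(tup(3,0,0),wrap(2),wrap(zero)). Substituting into the earlier binding gives X1 := tup(wrap(3),tup(tup(3,0,0),wrap(2),wrap(zero)),branch(zero,zero,3)).
MGU = { X1 -> tup(wrap(3),tup(tup(3,0,0),wrap(2),wrap(zero)),branch(zero,zero,3)), X -> tup(tup(3,0,0),wrap(2),wrap(zero)) }, so X1 -> tup(wrap(3),tup(tup(3,0,0),wrap(2),wrap(zero)),branch(zero,zero,3)).

tup(wrap(3),tup(tup(3,0,0),wrap(2),wrap(zero)),branch(zero,zero,3))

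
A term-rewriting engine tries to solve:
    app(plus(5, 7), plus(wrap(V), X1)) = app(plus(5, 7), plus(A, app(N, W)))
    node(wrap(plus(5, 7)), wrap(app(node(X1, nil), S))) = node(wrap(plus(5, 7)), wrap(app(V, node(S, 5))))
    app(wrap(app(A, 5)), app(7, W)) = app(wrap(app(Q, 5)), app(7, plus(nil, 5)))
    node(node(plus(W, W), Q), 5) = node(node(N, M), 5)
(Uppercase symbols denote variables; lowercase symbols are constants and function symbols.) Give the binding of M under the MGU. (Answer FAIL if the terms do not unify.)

FAIL

Decompose app/2: plus(5, 7) = plus(5, 7),  plus(wrap(V), X1) = plus(A, app(N, W)).
Delete trivial equation plus(5, 7) = plus(5, 7).
Decompose plus/2: wrap(V) = A,  X1 = app(N, W).
Bind A := wrap(V); substituting into the one remaining equation that mentions A gives: app(wrap(app(wrap(V), 5)), app(7, W)) = app(wrap(app(Q, 5)), app(7, plus(nil, 5))).
Bind X1 := app(N, W); substituting into the one remaining equation that mentions X1 gives: node(wrap(plus(5, 7)), wrap(app(node(app(N, W), nil), S))) = node(wrap(plus(5, 7)), wrap(app(V, node(S, 5)))).
Decompose node/2: wrap(plus(5, 7)) = wrap(plus(5, 7)),  wrap(app(node(app(N, W), nil), S)) = wrap(app(V, node(S, 5))).
Delete trivial equation wrap(plus(5, 7)) = wrap(plus(5, 7)).
Decompose wrap/1: app(node(app(N, W), nil), S) = app(V, node(S, 5)).
Decompose app/2: node(app(N, W), nil) = V,  S = node(S, 5).
Bind V := node(app(N, W), nil); substituting into the one remaining equation that mentions V gives: app(wrap(app(wrap(node(app(N, W), nil)), 5)), app(7, W)) = app(wrap(app(Q, 5)), app(7, plus(nil, 5))). Substituting into the earlier binding gives A := wrap(node(app(N, W), nil)).
Occurs check fails: S occurs in node(S, 5); the equation S = node(S, 5) has no finite solution.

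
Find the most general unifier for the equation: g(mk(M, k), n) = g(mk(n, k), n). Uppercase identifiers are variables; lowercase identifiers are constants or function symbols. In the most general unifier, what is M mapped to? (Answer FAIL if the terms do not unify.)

Decompose g/2: mk(M, k) = mk(n, k),  n = n.
Decompose mk/2: M = n,  k = k.
Bind M := n; no other remaining equation mentions M.
Delete trivial equation k = k.
Delete trivial equation n = n.
MGU = { M -> n }, so M -> n.

n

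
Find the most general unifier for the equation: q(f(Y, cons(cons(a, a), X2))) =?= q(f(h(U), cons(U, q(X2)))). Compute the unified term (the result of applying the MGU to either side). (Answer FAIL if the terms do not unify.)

Decompose q/1: f(Y, cons(cons(a, a), X2)) =?= f(h(U), cons(U, q(X2))).
Decompose f/2: Y =?= h(U),  cons(cons(a, a), X2) =?= cons(U, q(X2)).
Bind Y := h(U); no other remaining equation mentions Y.
Decompose cons/2: cons(a, a) =?= U,  X2 =?= q(X2).
Bind U := cons(a, a); no other remaining equation mentions U. Substituting into the earlier binding gives Y := h(cons(a, a)).
Occurs check fails: X2 occurs in q(X2); the equation X2 =?= q(X2) has no finite solution.

FAIL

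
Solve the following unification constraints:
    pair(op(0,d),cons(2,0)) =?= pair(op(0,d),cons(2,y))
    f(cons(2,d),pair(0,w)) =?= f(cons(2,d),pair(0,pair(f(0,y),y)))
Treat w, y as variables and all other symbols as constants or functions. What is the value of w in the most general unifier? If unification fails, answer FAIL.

Decompose pair/2: op(0,d) =?= op(0,d),  cons(2,0) =?= cons(2,y).
Delete trivial equation op(0,d) =?= op(0,d).
Decompose cons/2: 2 =?= 2,  0 =?= y.
Delete trivial equation 2 =?= 2.
Bind y := 0; substituting into the remaining equation gives: f(cons(2,d),pair(0,w)) =?= f(cons(2,d),pair(0,pair(f(0,0),0))).
Decompose f/2: cons(2,d) =?= cons(2,d),  pair(0,w) =?= pair(0,pair(f(0,0),0)).
Delete trivial equation cons(2,d) =?= cons(2,d).
Decompose pair/2: 0 =?= 0,  w =?= pair(f(0,0),0).
Delete trivial equation 0 =?= 0.
Bind w := pair(f(0,0),0).
MGU = { y -> 0, w -> pair(f(0,0),0) }, so w -> pair(f(0,0),0).

pair(f(0,0),0)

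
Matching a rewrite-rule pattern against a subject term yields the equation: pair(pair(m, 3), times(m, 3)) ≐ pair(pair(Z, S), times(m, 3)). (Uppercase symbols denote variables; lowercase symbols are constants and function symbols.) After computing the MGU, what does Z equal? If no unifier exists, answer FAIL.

Decompose pair/2: pair(m, 3) ≐ pair(Z, S),  times(m, 3) ≐ times(m, 3).
Decompose pair/2: m ≐ Z,  3 ≐ S.
Bind Z := m; no other remaining equation mentions Z.
Bind S := 3; no other remaining equation mentions S.
Delete trivial equation times(m, 3) ≐ times(m, 3).
MGU = { Z ↦ m, S ↦ 3 }, so Z ↦ m.

m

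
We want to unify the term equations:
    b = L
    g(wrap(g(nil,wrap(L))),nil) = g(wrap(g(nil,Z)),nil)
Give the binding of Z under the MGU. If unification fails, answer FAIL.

wrap(b)

Bind L := b; substituting into the remaining equation gives: g(wrap(g(nil,wrap(b))),nil) = g(wrap(g(nil,Z)),nil).
Decompose g/2: wrap(g(nil,wrap(b))) = wrap(g(nil,Z)),  nil = nil.
Decompose wrap/1: g(nil,wrap(b)) = g(nil,Z).
Decompose g/2: nil = nil,  wrap(b) = Z.
Delete trivial equation nil = nil.
Bind Z := wrap(b); no other remaining equation mentions Z.
Delete trivial equation nil = nil.
MGU = { L -> b, Z -> wrap(b) }, so Z -> wrap(b).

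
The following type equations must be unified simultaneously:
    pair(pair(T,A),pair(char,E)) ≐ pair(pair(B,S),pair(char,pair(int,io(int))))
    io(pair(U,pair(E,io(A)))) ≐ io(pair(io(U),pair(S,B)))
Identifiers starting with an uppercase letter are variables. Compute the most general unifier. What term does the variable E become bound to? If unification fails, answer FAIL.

FAIL

Decompose pair/2: pair(T,A) ≐ pair(B,S),  pair(char,E) ≐ pair(char,pair(int,io(int))).
Decompose pair/2: T ≐ B,  A ≐ S.
Bind T := B; no other remaining equation mentions T.
Bind A := S; substituting into the one remaining equation that mentions A gives: io(pair(U,pair(E,io(S)))) ≐ io(pair(io(U),pair(S,B))).
Decompose pair/2: char ≐ char,  E ≐ pair(int,io(int)).
Delete trivial equation char ≐ char.
Bind E := pair(int,io(int)); substituting into the remaining equation gives: io(pair(U,pair(pair(int,io(int)),io(S)))) ≐ io(pair(io(U),pair(S,B))).
Decompose io/1: pair(U,pair(pair(int,io(int)),io(S))) ≐ pair(io(U),pair(S,B)).
Decompose pair/2: U ≐ io(U),  pair(pair(int,io(int)),io(S)) ≐ pair(S,B).
Occurs check fails: U occurs in io(U); the equation U ≐ io(U) has no finite solution.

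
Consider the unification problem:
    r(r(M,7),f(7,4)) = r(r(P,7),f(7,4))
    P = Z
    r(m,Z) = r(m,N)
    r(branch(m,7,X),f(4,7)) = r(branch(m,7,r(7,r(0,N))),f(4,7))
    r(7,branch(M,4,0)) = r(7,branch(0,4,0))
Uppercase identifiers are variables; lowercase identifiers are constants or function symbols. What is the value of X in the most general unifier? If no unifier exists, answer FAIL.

r(7,r(0,0))

Decompose r/2: r(M,7) = r(P,7),  f(7,4) = f(7,4).
Decompose r/2: M = P,  7 = 7.
Bind M := P; substituting into the one remaining equation that mentions M gives: r(7,branch(P,4,0)) = r(7,branch(0,4,0)).
Delete trivial equation 7 = 7.
Delete trivial equation f(7,4) = f(7,4).
Bind P := Z; substituting into the one remaining equation that mentions P gives: r(7,branch(Z,4,0)) = r(7,branch(0,4,0)). Substituting into the earlier binding gives M := Z.
Decompose r/2: m = m,  Z = N.
Delete trivial equation m = m.
Bind Z := N; substituting into the one remaining equation that mentions Z gives: r(7,branch(N,4,0)) = r(7,branch(0,4,0)). Substituting into the earlier bindings gives M := N, P := N.
Decompose r/2: branch(m,7,X) = branch(m,7,r(7,r(0,N))),  f(4,7) = f(4,7).
Decompose branch/3: m = m,  7 = 7,  X = r(7,r(0,N)).
Delete trivial equation m = m.
Delete trivial equation 7 = 7.
Bind X := r(7,r(0,N)); no other remaining equation mentions X.
Delete trivial equation f(4,7) = f(4,7).
Decompose r/2: 7 = 7,  branch(N,4,0) = branch(0,4,0).
Delete trivial equation 7 = 7.
Decompose branch/3: N = 0,  4 = 4,  0 = 0.
Bind N := 0; no other remaining equation mentions N. Substituting into the earlier bindings gives M := 0, P := 0, Z := 0, X := r(7,r(0,0)).
Delete trivial equation 4 = 4.
Delete trivial equation 0 = 0.
MGU = { M ↦ 0, P ↦ 0, Z ↦ 0, X ↦ r(7,r(0,0)), N ↦ 0 }, so X ↦ r(7,r(0,0)).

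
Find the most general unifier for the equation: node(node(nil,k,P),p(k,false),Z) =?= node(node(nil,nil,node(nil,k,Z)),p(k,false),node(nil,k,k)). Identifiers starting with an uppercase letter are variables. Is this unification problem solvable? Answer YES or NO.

NO

Decompose node/3: node(nil,k,P) =?= node(nil,nil,node(nil,k,Z)),  p(k,false) =?= p(k,false),  Z =?= node(nil,k,k).
Decompose node/3: nil =?= nil,  k =?= nil,  P =?= node(nil,k,Z).
Delete trivial equation nil =?= nil.
Clash: constants k and nil differ; no unifier exists.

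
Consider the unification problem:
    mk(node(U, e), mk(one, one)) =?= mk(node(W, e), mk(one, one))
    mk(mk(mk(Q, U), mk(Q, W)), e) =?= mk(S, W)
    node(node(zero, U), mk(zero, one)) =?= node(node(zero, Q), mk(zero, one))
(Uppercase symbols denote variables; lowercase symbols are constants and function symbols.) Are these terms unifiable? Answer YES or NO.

Decompose mk/2: node(U, e) =?= node(W, e),  mk(one, one) =?= mk(one, one).
Decompose node/2: U =?= W,  e =?= e.
Bind U := W; substituting into the 2 remaining equations that mention U gives: mk(mk(mk(Q, W), mk(Q, W)), e) =?= mk(S, W),  node(node(zero, W), mk(zero, one)) =?= node(node(zero, Q), mk(zero, one)).
Delete trivial equation e =?= e.
Delete trivial equation mk(one, one) =?= mk(one, one).
Decompose mk/2: mk(mk(Q, W), mk(Q, W)) =?= S,  e =?= W.
Bind S := mk(mk(Q, W), mk(Q, W)); no other remaining equation mentions S.
Bind W := e; substituting into the remaining equation gives: node(node(zero, e), mk(zero, one)) =?= node(node(zero, Q), mk(zero, one)). Substituting into the earlier bindings gives U := e, S := mk(mk(Q, e), mk(Q, e)).
Decompose node/2: node(zero, e) =?= node(zero, Q),  mk(zero, one) =?= mk(zero, one).
Decompose node/2: zero =?= zero,  e =?= Q.
Delete trivial equation zero =?= zero.
Bind Q := e; no other remaining equation mentions Q. Substituting into the earlier binding gives S := mk(mk(e, e), mk(e, e)).
Delete trivial equation mk(zero, one) =?= mk(zero, one).
No equations remain and no clash or occurs-check failure arose, so a unifier exists.

YES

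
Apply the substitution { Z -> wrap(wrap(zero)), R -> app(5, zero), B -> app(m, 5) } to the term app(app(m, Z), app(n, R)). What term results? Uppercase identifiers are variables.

Replace each occurrence of Z with wrap(wrap(zero)).
Replace each occurrence of R with app(5, zero).
Result: app(app(m, wrap(wrap(zero))), app(n, app(5, zero))).

app(app(m, wrap(wrap(zero))), app(n, app(5, zero)))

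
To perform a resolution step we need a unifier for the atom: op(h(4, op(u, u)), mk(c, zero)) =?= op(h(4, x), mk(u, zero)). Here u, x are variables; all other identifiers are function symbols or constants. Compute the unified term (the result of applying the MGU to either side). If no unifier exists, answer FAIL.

Decompose op/2: h(4, op(u, u)) =?= h(4, x),  mk(c, zero) =?= mk(u, zero).
Decompose h/2: 4 =?= 4,  op(u, u) =?= x.
Delete trivial equation 4 =?= 4.
Bind x := op(u, u); no other remaining equation mentions x.
Decompose mk/2: c =?= u,  zero =?= zero.
Bind u := c; no other remaining equation mentions u. Substituting into the earlier binding gives x := op(c, c).
Delete trivial equation zero =?= zero.
Applying the MGU to either side gives op(h(4, op(c, c)), mk(c, zero)).

op(h(4, op(c, c)), mk(c, zero))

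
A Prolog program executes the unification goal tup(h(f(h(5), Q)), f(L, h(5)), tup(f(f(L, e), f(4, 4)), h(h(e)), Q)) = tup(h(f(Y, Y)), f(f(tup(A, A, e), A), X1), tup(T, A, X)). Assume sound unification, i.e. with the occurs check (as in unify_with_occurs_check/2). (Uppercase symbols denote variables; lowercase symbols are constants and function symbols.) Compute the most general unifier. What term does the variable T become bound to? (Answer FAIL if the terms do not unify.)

Decompose tup/3: h(f(h(5), Q)) = h(f(Y, Y)),  f(L, h(5)) = f(f(tup(A, A, e), A), X1),  tup(f(f(L, e), f(4, 4)), h(h(e)), Q) = tup(T, A, X).
Decompose h/1: f(h(5), Q) = f(Y, Y).
Decompose f/2: h(5) = Y,  Q = Y.
Bind Y := h(5); substituting into the one remaining equation that mentions Y gives: Q = h(5).
Bind Q := h(5); substituting into the one remaining equation that mentions Q gives: tup(f(f(L, e), f(4, 4)), h(h(e)), h(5)) = tup(T, A, X).
Decompose f/2: L = f(tup(A, A, e), A),  h(5) = X1.
Bind L := f(tup(A, A, e), A); substituting into the one remaining equation that mentions L gives: tup(f(f(f(tup(A, A, e), A), e), f(4, 4)), h(h(e)), h(5)) = tup(T, A, X).
Bind X1 := h(5); no other remaining equation mentions X1.
Decompose tup/3: f(f(f(tup(A, A, e), A), e), f(4, 4)) = T,  h(h(e)) = A,  h(5) = X.
Bind T := f(f(f(tup(A, A, e), A), e), f(4, 4)); no other remaining equation mentions T.
Bind A := h(h(e)); no other remaining equation mentions A. Substituting into the earlier bindings gives L := f(tup(h(h(e)), h(h(e)), e), h(h(e))), T := f(f(f(tup(h(h(e)), h(h(e)), e), h(h(e))), e), f(4, 4)).
Bind X := h(5).
MGU = { Y -> h(5), Q -> h(5), L -> f(tup(h(h(e)), h(h(e)), e), h(h(e))), X1 -> h(5), T -> f(f(f(tup(h(h(e)), h(h(e)), e), h(h(e))), e), f(4, 4)), A -> h(h(e)), X -> h(5) }, so T -> f(f(f(tup(h(h(e)), h(h(e)), e), h(h(e))), e), f(4, 4)).

f(f(f(tup(h(h(e)), h(h(e)), e), h(h(e))), e), f(4, 4))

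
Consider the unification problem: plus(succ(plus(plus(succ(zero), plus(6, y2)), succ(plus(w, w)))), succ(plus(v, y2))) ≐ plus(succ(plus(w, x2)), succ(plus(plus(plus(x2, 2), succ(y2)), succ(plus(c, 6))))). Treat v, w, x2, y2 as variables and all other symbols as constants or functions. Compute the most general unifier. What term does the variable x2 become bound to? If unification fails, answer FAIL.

Decompose plus/2: succ(plus(plus(succ(zero), plus(6, y2)), succ(plus(w, w)))) ≐ succ(plus(w, x2)),  succ(plus(v, y2)) ≐ succ(plus(plus(plus(x2, 2), succ(y2)), succ(plus(c, 6)))).
Decompose succ/1: plus(plus(succ(zero), plus(6, y2)), succ(plus(w, w))) ≐ plus(w, x2).
Decompose plus/2: plus(succ(zero), plus(6, y2)) ≐ w,  succ(plus(w, w)) ≐ x2.
Bind w := plus(succ(zero), plus(6, y2)); substituting into the one remaining equation that mentions w gives: succ(plus(plus(succ(zero), plus(6, y2)), plus(succ(zero), plus(6, y2)))) ≐ x2.
Bind x2 := succ(plus(plus(succ(zero), plus(6, y2)), plus(succ(zero), plus(6, y2)))); substituting into the remaining equation gives: succ(plus(v, y2)) ≐ succ(plus(plus(plus(succ(plus(plus(succ(zero), plus(6, y2)), plus(succ(zero), plus(6, y2)))), 2), succ(y2)), succ(plus(c, 6)))).
Decompose succ/1: plus(v, y2) ≐ plus(plus(plus(succ(plus(plus(succ(zero), plus(6, y2)), plus(succ(zero), plus(6, y2)))), 2), succ(y2)), succ(plus(c, 6))).
Decompose plus/2: v ≐ plus(plus(succ(plus(plus(succ(zero), plus(6, y2)), plus(succ(zero), plus(6, y2)))), 2), succ(y2)),  y2 ≐ succ(plus(c, 6)).
Bind v := plus(plus(succ(plus(plus(succ(zero), plus(6, y2)), plus(succ(zero), plus(6, y2)))), 2), succ(y2)); no other remaining equation mentions v.
Bind y2 := succ(plus(c, 6)). Substituting into the earlier bindings gives w := plus(succ(zero), plus(6, succ(plus(c, 6)))), x2 := succ(plus(plus(succ(zero), plus(6, succ(plus(c, 6)))), plus(succ(zero), plus(6, succ(plus(c, 6)))))), v := plus(plus(succ(plus(plus(succ(zero), plus(6, succ(plus(c, 6)))), plus(succ(zero), plus(6, succ(plus(c, 6)))))), 2), succ(succ(plus(c, 6)))).
MGU = { w := plus(succ(zero), plus(6, succ(plus(c, 6)))), x2 := succ(plus(plus(succ(zero), plus(6, succ(plus(c, 6)))), plus(succ(zero), plus(6, succ(plus(c, 6)))))), v := plus(plus(succ(plus(plus(succ(zero), plus(6, succ(plus(c, 6)))), plus(succ(zero), plus(6, succ(plus(c, 6)))))), 2), succ(succ(plus(c, 6)))), y2 := succ(plus(c, 6)) }, so x2 := succ(plus(plus(succ(zero), plus(6, succ(plus(c, 6)))), plus(succ(zero), plus(6, succ(plus(c, 6)))))).

succ(plus(plus(succ(zero), plus(6, succ(plus(c, 6)))), plus(succ(zero), plus(6, succ(plus(c, 6))))))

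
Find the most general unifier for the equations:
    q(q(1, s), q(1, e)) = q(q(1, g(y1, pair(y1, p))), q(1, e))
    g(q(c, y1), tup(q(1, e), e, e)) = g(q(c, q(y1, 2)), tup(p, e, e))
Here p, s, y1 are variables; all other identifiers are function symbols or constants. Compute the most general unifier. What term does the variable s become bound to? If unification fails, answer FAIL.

Decompose q/2: q(1, s) = q(1, g(y1, pair(y1, p))),  q(1, e) = q(1, e).
Decompose q/2: 1 = 1,  s = g(y1, pair(y1, p)).
Delete trivial equation 1 = 1.
Bind s := g(y1, pair(y1, p)); no other remaining equation mentions s.
Delete trivial equation q(1, e) = q(1, e).
Decompose g/2: q(c, y1) = q(c, q(y1, 2)),  tup(q(1, e), e, e) = tup(p, e, e).
Decompose q/2: c = c,  y1 = q(y1, 2).
Delete trivial equation c = c.
Occurs check fails: y1 occurs in q(y1, 2); the equation y1 = q(y1, 2) has no finite solution.

FAIL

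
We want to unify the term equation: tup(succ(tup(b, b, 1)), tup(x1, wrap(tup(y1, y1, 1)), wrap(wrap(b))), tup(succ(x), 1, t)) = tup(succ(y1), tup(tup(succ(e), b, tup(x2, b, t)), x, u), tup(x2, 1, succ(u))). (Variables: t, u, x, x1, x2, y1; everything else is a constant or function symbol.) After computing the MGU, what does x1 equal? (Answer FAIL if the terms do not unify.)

tup(succ(e), b, tup(succ(wrap(tup(tup(b, b, 1), tup(b, b, 1), 1))), b, succ(wrap(wrap(b)))))

Decompose tup/3: succ(tup(b, b, 1)) = succ(y1),  tup(x1, wrap(tup(y1, y1, 1)), wrap(wrap(b))) = tup(tup(succ(e), b, tup(x2, b, t)), x, u),  tup(succ(x), 1, t) = tup(x2, 1, succ(u)).
Decompose succ/1: tup(b, b, 1) = y1.
Bind y1 := tup(b, b, 1); substituting into the one remaining equation that mentions y1 gives: tup(x1, wrap(tup(tup(b, b, 1), tup(b, b, 1), 1)), wrap(wrap(b))) = tup(tup(succ(e), b, tup(x2, b, t)), x, u).
Decompose tup/3: x1 = tup(succ(e), b, tup(x2, b, t)),  wrap(tup(tup(b, b, 1), tup(b, b, 1), 1)) = x,  wrap(wrap(b)) = u.
Bind x1 := tup(succ(e), b, tup(x2, b, t)); no other remaining equation mentions x1.
Bind x := wrap(tup(tup(b, b, 1), tup(b, b, 1), 1)); substituting into the one remaining equation that mentions x gives: tup(succ(wrap(tup(tup(b, b, 1), tup(b, b, 1), 1))), 1, t) = tup(x2, 1, succ(u)).
Bind u := wrap(wrap(b)); substituting into the remaining equation gives: tup(succ(wrap(tup(tup(b, b, 1), tup(b, b, 1), 1))), 1, t) = tup(x2, 1, succ(wrap(wrap(b)))).
Decompose tup/3: succ(wrap(tup(tup(b, b, 1), tup(b, b, 1), 1))) = x2,  1 = 1,  t = succ(wrap(wrap(b))).
Bind x2 := succ(wrap(tup(tup(b, b, 1), tup(b, b, 1), 1))); no other remaining equation mentions x2. Substituting into the earlier binding gives x1 := tup(succ(e), b, tup(succ(wrap(tup(tup(b, b, 1), tup(b, b, 1), 1))), b, t)).
Delete trivial equation 1 = 1.
Bind t := succ(wrap(wrap(b))). Substituting into the earlier binding gives x1 := tup(succ(e), b, tup(succ(wrap(tup(tup(b, b, 1), tup(b, b, 1), 1))), b, succ(wrap(wrap(b))))).
MGU = { y1 ↦ tup(b, b, 1), x1 ↦ tup(succ(e), b, tup(succ(wrap(tup(tup(b, b, 1), tup(b, b, 1), 1))), b, succ(wrap(wrap(b))))), x ↦ wrap(tup(tup(b, b, 1), tup(b, b, 1), 1)), u ↦ wrap(wrap(b)), x2 ↦ succ(wrap(tup(tup(b, b, 1), tup(b, b, 1), 1))), t ↦ succ(wrap(wrap(b))) }, so x1 ↦ tup(succ(e), b, tup(succ(wrap(tup(tup(b, b, 1), tup(b, b, 1), 1))), b, succ(wrap(wrap(b))))).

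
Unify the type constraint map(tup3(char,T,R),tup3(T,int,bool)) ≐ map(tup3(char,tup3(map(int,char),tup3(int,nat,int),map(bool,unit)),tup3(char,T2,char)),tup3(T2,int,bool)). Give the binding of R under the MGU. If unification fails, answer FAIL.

tup3(char,tup3(map(int,char),tup3(int,nat,int),map(bool,unit)),char)

Decompose map/2: tup3(char,T,R) ≐ tup3(char,tup3(map(int,char),tup3(int,nat,int),map(bool,unit)),tup3(char,T2,char)),  tup3(T,int,bool) ≐ tup3(T2,int,bool).
Decompose tup3/3: char ≐ char,  T ≐ tup3(map(int,char),tup3(int,nat,int),map(bool,unit)),  R ≐ tup3(char,T2,char).
Delete trivial equation char ≐ char.
Bind T := tup3(map(int,char),tup3(int,nat,int),map(bool,unit)); substituting into the one remaining equation that mentions T gives: tup3(tup3(map(int,char),tup3(int,nat,int),map(bool,unit)),int,bool) ≐ tup3(T2,int,bool).
Bind R := tup3(char,T2,char); no other remaining equation mentions R.
Decompose tup3/3: tup3(map(int,char),tup3(int,nat,int),map(bool,unit)) ≐ T2,  int ≐ int,  bool ≐ bool.
Bind T2 := tup3(map(int,char),tup3(int,nat,int),map(bool,unit)); no other remaining equation mentions T2. Substituting into the earlier binding gives R := tup3(char,tup3(map(int,char),tup3(int,nat,int),map(bool,unit)),char).
Delete trivial equation int ≐ int.
Delete trivial equation bool ≐ bool.
MGU = { T := tup3(map(int,char),tup3(int,nat,int),map(bool,unit)), R := tup3(char,tup3(map(int,char),tup3(int,nat,int),map(bool,unit)),char), T2 := tup3(map(int,char),tup3(int,nat,int),map(bool,unit)) }, so R := tup3(char,tup3(map(int,char),tup3(int,nat,int),map(bool,unit)),char).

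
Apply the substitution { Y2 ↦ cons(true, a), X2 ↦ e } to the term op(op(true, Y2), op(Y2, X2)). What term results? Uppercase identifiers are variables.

op(op(true, cons(true, a)), op(cons(true, a), e))

Replace each occurrence of Y2 with cons(true, a).
Replace each occurrence of X2 with e.
Result: op(op(true, cons(true, a)), op(cons(true, a), e)).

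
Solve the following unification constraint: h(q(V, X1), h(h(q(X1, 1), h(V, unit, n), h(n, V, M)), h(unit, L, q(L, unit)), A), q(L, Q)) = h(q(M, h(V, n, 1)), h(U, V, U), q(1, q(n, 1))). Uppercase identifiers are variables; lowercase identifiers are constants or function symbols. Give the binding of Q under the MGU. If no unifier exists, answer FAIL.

q(n, 1)

Decompose h/3: q(V, X1) = q(M, h(V, n, 1)),  h(h(q(X1, 1), h(V, unit, n), h(n, V, M)), h(unit, L, q(L, unit)), A) = h(U, V, U),  q(L, Q) = q(1, q(n, 1)).
Decompose q/2: V = M,  X1 = h(V, n, 1).
Bind V := M; substituting into the 2 remaining equations that mention V gives: X1 = h(M, n, 1),  h(h(q(X1, 1), h(M, unit, n), h(n, M, M)), h(unit, L, q(L, unit)), A) = h(U, M, U).
Bind X1 := h(M, n, 1); substituting into the one remaining equation that mentions X1 gives: h(h(q(h(M, n, 1), 1), h(M, unit, n), h(n, M, M)), h(unit, L, q(L, unit)), A) = h(U, M, U).
Decompose h/3: h(q(h(M, n, 1), 1), h(M, unit, n), h(n, M, M)) = U,  h(unit, L, q(L, unit)) = M,  A = U.
Bind U := h(q(h(M, n, 1), 1), h(M, unit, n), h(n, M, M)); substituting into the one remaining equation that mentions U gives: A = h(q(h(M, n, 1), 1), h(M, unit, n), h(n, M, M)).
Bind M := h(unit, L, q(L, unit)); substituting into the one remaining equation that mentions M gives: A = h(q(h(h(unit, L, q(L, unit)), n, 1), 1), h(h(unit, L, q(L, unit)), unit, n), h(n, h(unit, L, q(L, unit)), h(unit, L, q(L, unit)))). Substituting into the earlier bindings gives V := h(unit, L, q(L, unit)), X1 := h(h(unit, L, q(L, unit)), n, 1), U := h(q(h(h(unit, L, q(L, unit)), n, 1), 1), h(h(unit, L, q(L, unit)), unit, n), h(n, h(unit, L, q(L, unit)), h(unit, L, q(L, unit)))).
Bind A := h(q(h(h(unit, L, q(L, unit)), n, 1), 1), h(h(unit, L, q(L, unit)), unit, n), h(n, h(unit, L, q(L, unit)), h(unit, L, q(L, unit)))); no other remaining equation mentions A.
Decompose q/2: L = 1,  Q = q(n, 1).
Bind L := 1; no other remaining equation mentions L. Substituting into the earlier bindings gives V := h(unit, 1, q(1, unit)), X1 := h(h(unit, 1, q(1, unit)), n, 1), U := h(q(h(h(unit, 1, q(1, unit)), n, 1), 1), h(h(unit, 1, q(1, unit)), unit, n), h(n, h(unit, 1, q(1, unit)), h(unit, 1, q(1, unit)))), M := h(unit, 1, q(1, unit)), A := h(q(h(h(unit, 1, q(1, unit)), n, 1), 1), h(h(unit, 1, q(1, unit)), unit, n), h(n, h(unit, 1, q(1, unit)), h(unit, 1, q(1, unit)))).
Bind Q := q(n, 1).
MGU = { V ↦ h(unit, 1, q(1, unit)), X1 ↦ h(h(unit, 1, q(1, unit)), n, 1), U ↦ h(q(h(h(unit, 1, q(1, unit)), n, 1), 1), h(h(unit, 1, q(1, unit)), unit, n), h(n, h(unit, 1, q(1, unit)), h(unit, 1, q(1, unit)))), M ↦ h(unit, 1, q(1, unit)), A ↦ h(q(h(h(unit, 1, q(1, unit)), n, 1), 1), h(h(unit, 1, q(1, unit)), unit, n), h(n, h(unit, 1, q(1, unit)), h(unit, 1, q(1, unit)))), L ↦ 1, Q ↦ q(n, 1) }, so Q ↦ q(n, 1).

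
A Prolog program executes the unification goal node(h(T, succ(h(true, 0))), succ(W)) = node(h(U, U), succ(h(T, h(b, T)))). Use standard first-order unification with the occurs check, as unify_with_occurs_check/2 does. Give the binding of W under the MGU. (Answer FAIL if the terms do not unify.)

h(succ(h(true, 0)), h(b, succ(h(true, 0))))

Decompose node/2: h(T, succ(h(true, 0))) = h(U, U),  succ(W) = succ(h(T, h(b, T))).
Decompose h/2: T = U,  succ(h(true, 0)) = U.
Bind T := U; substituting into the one remaining equation that mentions T gives: succ(W) = succ(h(U, h(b, U))).
Bind U := succ(h(true, 0)); substituting into the remaining equation gives: succ(W) = succ(h(succ(h(true, 0)), h(b, succ(h(true, 0))))). Substituting into the earlier binding gives T := succ(h(true, 0)).
Decompose succ/1: W = h(succ(h(true, 0)), h(b, succ(h(true, 0)))).
Bind W := h(succ(h(true, 0)), h(b, succ(h(true, 0)))).
MGU = { T = succ(h(true, 0)), U = succ(h(true, 0)), W = h(succ(h(true, 0)), h(b, succ(h(true, 0)))) }, so W = h(succ(h(true, 0)), h(b, succ(h(true, 0)))).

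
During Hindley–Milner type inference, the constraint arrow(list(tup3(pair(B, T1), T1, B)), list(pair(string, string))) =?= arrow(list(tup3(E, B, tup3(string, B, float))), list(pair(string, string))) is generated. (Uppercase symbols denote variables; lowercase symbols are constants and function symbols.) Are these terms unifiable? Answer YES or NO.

NO

Decompose arrow/2: list(tup3(pair(B, T1), T1, B)) =?= list(tup3(E, B, tup3(string, B, float))),  list(pair(string, string)) =?= list(pair(string, string)).
Decompose list/1: tup3(pair(B, T1), T1, B) =?= tup3(E, B, tup3(string, B, float)).
Decompose tup3/3: pair(B, T1) =?= E,  T1 =?= B,  B =?= tup3(string, B, float).
Bind E := pair(B, T1); no other remaining equation mentions E.
Bind T1 := B; no other remaining equation mentions T1. Substituting into the earlier binding gives E := pair(B, B).
Occurs check fails: B occurs in tup3(string, B, float); the equation B =?= tup3(string, B, float) has no finite solution.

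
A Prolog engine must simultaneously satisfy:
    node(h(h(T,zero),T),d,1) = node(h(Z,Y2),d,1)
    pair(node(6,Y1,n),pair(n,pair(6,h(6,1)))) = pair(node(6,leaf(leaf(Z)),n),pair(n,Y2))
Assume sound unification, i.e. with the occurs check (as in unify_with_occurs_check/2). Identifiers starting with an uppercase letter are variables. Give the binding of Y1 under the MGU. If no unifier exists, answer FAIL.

Decompose node/3: h(h(T,zero),T) = h(Z,Y2),  d = d,  1 = 1.
Decompose h/2: h(T,zero) = Z,  T = Y2.
Bind Z := h(T,zero); substituting into the one remaining equation that mentions Z gives: pair(node(6,Y1,n),pair(n,pair(6,h(6,1)))) = pair(node(6,leaf(leaf(h(T,zero))),n),pair(n,Y2)).
Bind T := Y2; substituting into the one remaining equation that mentions T gives: pair(node(6,Y1,n),pair(n,pair(6,h(6,1)))) = pair(node(6,leaf(leaf(h(Y2,zero))),n),pair(n,Y2)). Substituting into the earlier binding gives Z := h(Y2,zero).
Delete trivial equation d = d.
Delete trivial equation 1 = 1.
Decompose pair/2: node(6,Y1,n) = node(6,leaf(leaf(h(Y2,zero))),n),  pair(n,pair(6,h(6,1))) = pair(n,Y2).
Decompose node/3: 6 = 6,  Y1 = leaf(leaf(h(Y2,zero))),  n = n.
Delete trivial equation 6 = 6.
Bind Y1 := leaf(leaf(h(Y2,zero))); no other remaining equation mentions Y1.
Delete trivial equation n = n.
Decompose pair/2: n = n,  pair(6,h(6,1)) = Y2.
Delete trivial equation n = n.
Bind Y2 := pair(6,h(6,1)). Substituting into the earlier bindings gives Z := h(pair(6,h(6,1)),zero), T := pair(6,h(6,1)), Y1 := leaf(leaf(h(pair(6,h(6,1)),zero))).
MGU = { Z = h(pair(6,h(6,1)),zero), T = pair(6,h(6,1)), Y1 = leaf(leaf(h(pair(6,h(6,1)),zero))), Y2 = pair(6,h(6,1)) }, so Y1 = leaf(leaf(h(pair(6,h(6,1)),zero))).

leaf(leaf(h(pair(6,h(6,1)),zero)))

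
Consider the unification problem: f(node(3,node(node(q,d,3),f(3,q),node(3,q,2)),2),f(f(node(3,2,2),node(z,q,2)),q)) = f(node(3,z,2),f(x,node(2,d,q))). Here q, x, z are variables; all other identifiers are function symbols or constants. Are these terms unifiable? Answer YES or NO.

Decompose f/2: node(3,node(node(q,d,3),f(3,q),node(3,q,2)),2) = node(3,z,2),  f(f(node(3,2,2),node(z,q,2)),q) = f(x,node(2,d,q)).
Decompose node/3: 3 = 3,  node(node(q,d,3),f(3,q),node(3,q,2)) = z,  2 = 2.
Delete trivial equation 3 = 3.
Bind z := node(node(q,d,3),f(3,q),node(3,q,2)); substituting into the one remaining equation that mentions z gives: f(f(node(3,2,2),node(node(node(q,d,3),f(3,q),node(3,q,2)),q,2)),q) = f(x,node(2,d,q)).
Delete trivial equation 2 = 2.
Decompose f/2: f(node(3,2,2),node(node(node(q,d,3),f(3,q),node(3,q,2)),q,2)) = x,  q = node(2,d,q).
Bind x := f(node(3,2,2),node(node(node(q,d,3),f(3,q),node(3,q,2)),q,2)); no other remaining equation mentions x.
Occurs check fails: q occurs in node(2,d,q); the equation q = node(2,d,q) has no finite solution.

NO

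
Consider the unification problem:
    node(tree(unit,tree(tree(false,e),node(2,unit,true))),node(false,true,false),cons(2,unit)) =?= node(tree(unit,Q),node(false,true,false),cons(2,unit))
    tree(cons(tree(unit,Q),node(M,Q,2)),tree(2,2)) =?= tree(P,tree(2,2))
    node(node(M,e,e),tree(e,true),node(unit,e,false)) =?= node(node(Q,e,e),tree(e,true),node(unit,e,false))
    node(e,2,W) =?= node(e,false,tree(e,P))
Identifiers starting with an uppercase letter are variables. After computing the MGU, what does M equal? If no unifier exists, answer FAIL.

Decompose node/3: tree(unit,tree(tree(false,e),node(2,unit,true))) =?= tree(unit,Q),  node(false,true,false) =?= node(false,true,false),  cons(2,unit) =?= cons(2,unit).
Decompose tree/2: unit =?= unit,  tree(tree(false,e),node(2,unit,true)) =?= Q.
Delete trivial equation unit =?= unit.
Bind Q := tree(tree(false,e),node(2,unit,true)); substituting into the 2 remaining equations that mention Q gives: tree(cons(tree(unit,tree(tree(false,e),node(2,unit,true))),node(M,tree(tree(false,e),node(2,unit,true)),2)),tree(2,2)) =?= tree(P,tree(2,2)),  node(node(M,e,e),tree(e,true),node(unit,e,false)) =?= node(node(tree(tree(false,e),node(2,unit,true)),e,e),tree(e,true),node(unit,e,false)).
Delete trivial equation node(false,true,false) =?= node(false,true,false).
Delete trivial equation cons(2,unit) =?= cons(2,unit).
Decompose tree/2: cons(tree(unit,tree(tree(false,e),node(2,unit,true))),node(M,tree(tree(false,e),node(2,unit,true)),2)) =?= P,  tree(2,2) =?= tree(2,2).
Bind P := cons(tree(unit,tree(tree(false,e),node(2,unit,true))),node(M,tree(tree(false,e),node(2,unit,true)),2)); substituting into the one remaining equation that mentions P gives: node(e,2,W) =?= node(e,false,tree(e,cons(tree(unit,tree(tree(false,e),node(2,unit,true))),node(M,tree(tree(false,e),node(2,unit,true)),2)))).
Delete trivial equation tree(2,2) =?= tree(2,2).
Decompose node/3: node(M,e,e) =?= node(tree(tree(false,e),node(2,unit,true)),e,e),  tree(e,true) =?= tree(e,true),  node(unit,e,false) =?= node(unit,e,false).
Decompose node/3: M =?= tree(tree(false,e),node(2,unit,true)),  e =?= e,  e =?= e.
Bind M := tree(tree(false,e),node(2,unit,true)); substituting into the one remaining equation that mentions M gives: node(e,2,W) =?= node(e,false,tree(e,cons(tree(unit,tree(tree(false,e),node(2,unit,true))),node(tree(tree(false,e),node(2,unit,true)),tree(tree(false,e),node(2,unit,true)),2)))). Substituting into the earlier binding gives P := cons(tree(unit,tree(tree(false,e),node(2,unit,true))),node(tree(tree(false,e),node(2,unit,true)),tree(tree(false,e),node(2,unit,true)),2)).
Delete trivial equation e =?= e.
Delete trivial equation e =?= e.
Delete trivial equation tree(e,true) =?= tree(e,true).
Delete trivial equation node(unit,e,false) =?= node(unit,e,false).
Decompose node/3: e =?= e,  2 =?= false,  W =?= tree(e,cons(tree(unit,tree(tree(false,e),node(2,unit,true))),node(tree(tree(false,e),node(2,unit,true)),tree(tree(false,e),node(2,unit,true)),2))).
Delete trivial equation e =?= e.
Clash: constants 2 and false differ; no unifier exists.

FAIL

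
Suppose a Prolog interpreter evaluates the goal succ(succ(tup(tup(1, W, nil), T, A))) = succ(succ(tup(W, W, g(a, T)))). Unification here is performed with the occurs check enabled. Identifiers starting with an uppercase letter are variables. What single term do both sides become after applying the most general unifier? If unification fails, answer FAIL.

FAIL

Decompose succ/1: succ(tup(tup(1, W, nil), T, A)) = succ(tup(W, W, g(a, T))).
Decompose succ/1: tup(tup(1, W, nil), T, A) = tup(W, W, g(a, T)).
Decompose tup/3: tup(1, W, nil) = W,  T = W,  A = g(a, T).
Occurs check fails: W occurs in tup(1, W, nil); the equation W = tup(1, W, nil) has no finite solution.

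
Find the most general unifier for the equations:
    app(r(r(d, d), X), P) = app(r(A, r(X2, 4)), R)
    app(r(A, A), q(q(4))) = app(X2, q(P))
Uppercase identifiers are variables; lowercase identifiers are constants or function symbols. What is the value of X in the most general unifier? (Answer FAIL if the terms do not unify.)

r(r(r(d, d), r(d, d)), 4)

Decompose app/2: r(r(d, d), X) = r(A, r(X2, 4)),  P = R.
Decompose r/2: r(d, d) = A,  X = r(X2, 4).
Bind A := r(d, d); substituting into the one remaining equation that mentions A gives: app(r(r(d, d), r(d, d)), q(q(4))) = app(X2, q(P)).
Bind X := r(X2, 4); no other remaining equation mentions X.
Bind P := R; substituting into the remaining equation gives: app(r(r(d, d), r(d, d)), q(q(4))) = app(X2, q(R)).
Decompose app/2: r(r(d, d), r(d, d)) = X2,  q(q(4)) = q(R).
Bind X2 := r(r(d, d), r(d, d)); no other remaining equation mentions X2. Substituting into the earlier binding gives X := r(r(r(d, d), r(d, d)), 4).
Decompose q/1: q(4) = R.
Bind R := q(4). Substituting into the earlier binding gives P := q(4).
MGU = { A -> r(d, d), X -> r(r(r(d, d), r(d, d)), 4), P -> q(4), X2 -> r(r(d, d), r(d, d)), R -> q(4) }, so X -> r(r(r(d, d), r(d, d)), 4).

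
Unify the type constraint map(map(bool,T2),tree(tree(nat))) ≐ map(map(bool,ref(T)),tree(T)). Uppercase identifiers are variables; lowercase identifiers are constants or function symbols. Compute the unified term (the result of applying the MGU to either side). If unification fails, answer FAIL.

map(map(bool,ref(tree(nat))),tree(tree(nat)))

Decompose map/2: map(bool,T2) ≐ map(bool,ref(T)),  tree(tree(nat)) ≐ tree(T).
Decompose map/2: bool ≐ bool,  T2 ≐ ref(T).
Delete trivial equation bool ≐ bool.
Bind T2 := ref(T); no other remaining equation mentions T2.
Decompose tree/1: tree(nat) ≐ T.
Bind T := tree(nat). Substituting into the earlier binding gives T2 := ref(tree(nat)).
Applying the MGU to either side gives map(map(bool,ref(tree(nat))),tree(tree(nat))).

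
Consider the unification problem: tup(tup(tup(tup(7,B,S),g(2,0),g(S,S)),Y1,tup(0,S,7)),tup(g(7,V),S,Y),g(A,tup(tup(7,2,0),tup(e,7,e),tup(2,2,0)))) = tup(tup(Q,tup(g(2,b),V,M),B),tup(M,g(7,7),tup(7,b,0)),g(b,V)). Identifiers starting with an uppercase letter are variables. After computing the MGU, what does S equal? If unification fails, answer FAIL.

g(7,7)

Decompose tup/3: tup(tup(tup(7,B,S),g(2,0),g(S,S)),Y1,tup(0,S,7)) = tup(Q,tup(g(2,b),V,M),B),  tup(g(7,V),S,Y) = tup(M,g(7,7),tup(7,b,0)),  g(A,tup(tup(7,2,0),tup(e,7,e),tup(2,2,0))) = g(b,V).
Decompose tup/3: tup(tup(7,B,S),g(2,0),g(S,S)) = Q,  Y1 = tup(g(2,b),V,M),  tup(0,S,7) = B.
Bind Q := tup(tup(7,B,S),g(2,0),g(S,S)); no other remaining equation mentions Q.
Bind Y1 := tup(g(2,b),V,M); no other remaining equation mentions Y1.
Bind B := tup(0,S,7); no other remaining equation mentions B. Substituting into the earlier binding gives Q := tup(tup(7,tup(0,S,7),S),g(2,0),g(S,S)).
Decompose tup/3: g(7,V) = M,  S = g(7,7),  Y = tup(7,b,0).
Bind M := g(7,V); no other remaining equation mentions M. Substituting into the earlier binding gives Y1 := tup(g(2,b),V,g(7,V)).
Bind S := g(7,7); no other remaining equation mentions S. Substituting into the earlier bindings gives Q := tup(tup(7,tup(0,g(7,7),7),g(7,7)),g(2,0),g(g(7,7),g(7,7))), B := tup(0,g(7,7),7).
Bind Y := tup(7,b,0); no other remaining equation mentions Y.
Decompose g/2: A = b,  tup(tup(7,2,0),tup(e,7,e),tup(2,2,0)) = V.
Bind A := b; no other remaining equation mentions A.
Bind V := tup(tup(7,2,0),tup(e,7,e),tup(2,2,0)). Substituting into the earlier bindings gives Y1 := tup(g(2,b),tup(tup(7,2,0),tup(e,7,e),tup(2,2,0)),g(7,tup(tup(7,2,0),tup(e,7,e),tup(2,2,0)))), M := g(7,tup(tup(7,2,0),tup(e,7,e),tup(2,2,0))).
MGU = { Q := tup(tup(7,tup(0,g(7,7),7),g(7,7)),g(2,0),g(g(7,7),g(7,7))), Y1 := tup(g(2,b),tup(tup(7,2,0),tup(e,7,e),tup(2,2,0)),g(7,tup(tup(7,2,0),tup(e,7,e),tup(2,2,0)))), B := tup(0,g(7,7),7), M := g(7,tup(tup(7,2,0),tup(e,7,e),tup(2,2,0))), S := g(7,7), Y := tup(7,b,0), A := b, V := tup(tup(7,2,0),tup(e,7,e),tup(2,2,0)) }, so S := g(7,7).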